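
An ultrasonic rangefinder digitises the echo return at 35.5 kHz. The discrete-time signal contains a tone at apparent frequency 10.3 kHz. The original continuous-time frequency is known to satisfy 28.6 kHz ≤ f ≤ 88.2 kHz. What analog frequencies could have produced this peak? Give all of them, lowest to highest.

Frequencies that alias to 10.3 kHz are k·fs ± 10.3 kHz for integer k ≥ 0.
k=0: 10.3 kHz.
k=1: 25.2 kHz, 45.8 kHz.
k=2: 60.7 kHz, 81.3 kHz.
k=3: 96.2 kHz, 116.8 kHz.
Within [28.6 kHz, 88.2 kHz]: 45.8 kHz, 60.7 kHz, 81.3 kHz.

45.8 kHz, 60.7 kHz, 81.3 kHz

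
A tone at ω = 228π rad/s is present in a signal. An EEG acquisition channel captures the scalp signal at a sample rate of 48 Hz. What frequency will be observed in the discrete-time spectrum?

18 Hz

ω = 228π rad/s → f = ω/(2π) = 114 Hz.
114 Hz mod fs = 18 Hz.
18 Hz ≤ fs/2 = 24 Hz, appears at 18 Hz.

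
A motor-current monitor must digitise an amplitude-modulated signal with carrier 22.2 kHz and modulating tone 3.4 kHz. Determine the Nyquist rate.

51.2 kHz

AM sidebands sit at fc ± fm = 18.8 kHz and 25.6 kHz.
Highest-frequency component: 25.6 kHz.
Nyquist rate = 2 × 25.6 kHz = 51.2 kHz.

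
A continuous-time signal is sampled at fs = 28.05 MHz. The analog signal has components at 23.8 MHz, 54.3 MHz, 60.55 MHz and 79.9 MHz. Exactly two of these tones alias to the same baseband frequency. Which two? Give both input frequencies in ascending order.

fs/2 = 14.025 MHz.
23.8 MHz > fs/2 = 14.025 MHz, folds to fs − 23.8 MHz = 4.25 MHz.
54.3 MHz mod fs = 26.25 MHz.
26.25 MHz > fs/2 = 14.025 MHz, folds to fs − 26.25 MHz = 1.8 MHz.
60.55 MHz mod fs = 4.45 MHz.
4.45 MHz ≤ fs/2 = 14.025 MHz, appears at 4.45 MHz.
79.9 MHz mod fs = 23.8 MHz.
23.8 MHz > fs/2 = 14.025 MHz, folds to fs − 23.8 MHz = 4.25 MHz.
23.8 MHz and 79.9 MHz both map to 4.25 MHz.

23.8 MHz, 79.9 MHz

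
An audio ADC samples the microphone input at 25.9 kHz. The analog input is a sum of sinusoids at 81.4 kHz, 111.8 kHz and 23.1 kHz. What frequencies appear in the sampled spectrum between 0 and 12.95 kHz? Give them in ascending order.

2.8 kHz, 3.7 kHz, 8.2 kHz

fs/2 = 12.95 kHz.
81.4 kHz mod fs = 3.7 kHz.
3.7 kHz ≤ fs/2 = 12.95 kHz, appears at 3.7 kHz.
111.8 kHz mod fs = 8.2 kHz.
8.2 kHz ≤ fs/2 = 12.95 kHz, appears at 8.2 kHz.
23.1 kHz > fs/2 = 12.95 kHz, folds to fs − 23.1 kHz = 2.8 kHz.
Distinct values: {2.8 kHz, 3.7 kHz, 8.2 kHz}.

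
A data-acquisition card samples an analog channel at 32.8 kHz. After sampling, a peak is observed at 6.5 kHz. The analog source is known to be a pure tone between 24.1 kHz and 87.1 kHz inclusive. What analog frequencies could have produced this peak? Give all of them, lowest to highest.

Frequencies that alias to 6.5 kHz are k·fs ± 6.5 kHz for integer k ≥ 0.
k=0: 6.5 kHz.
k=1: 26.3 kHz, 39.3 kHz.
k=2: 59.1 kHz, 72.1 kHz.
k=3: 91.9 kHz, 104.9 kHz.
Within [24.1 kHz, 87.1 kHz]: 26.3 kHz, 39.3 kHz, 59.1 kHz, 72.1 kHz.

26.3 kHz, 39.3 kHz, 59.1 kHz, 72.1 kHz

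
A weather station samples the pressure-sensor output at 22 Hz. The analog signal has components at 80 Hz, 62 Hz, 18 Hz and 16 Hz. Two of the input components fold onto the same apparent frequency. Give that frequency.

fs/2 = 11 Hz.
80 Hz mod fs = 14 Hz.
14 Hz > fs/2 = 11 Hz, folds to fs − 14 Hz = 8 Hz.
62 Hz mod fs = 18 Hz.
18 Hz > fs/2 = 11 Hz, folds to fs − 18 Hz = 4 Hz.
18 Hz > fs/2 = 11 Hz, folds to fs − 18 Hz = 4 Hz.
16 Hz > fs/2 = 11 Hz, folds to fs − 16 Hz = 6 Hz.
18 Hz and 62 Hz both map to 4 Hz.

4 Hz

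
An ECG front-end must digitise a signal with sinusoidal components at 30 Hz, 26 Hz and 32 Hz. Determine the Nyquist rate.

64 Hz

Highest-frequency component: 32 Hz.
Nyquist rate = 2 × 32 Hz = 64 Hz.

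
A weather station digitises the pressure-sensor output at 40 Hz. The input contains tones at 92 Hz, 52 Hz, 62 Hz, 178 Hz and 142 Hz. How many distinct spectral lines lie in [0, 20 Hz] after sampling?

fs/2 = 20 Hz.
92 Hz mod fs = 12 Hz.
12 Hz ≤ fs/2 = 20 Hz, appears at 12 Hz.
52 Hz mod fs = 12 Hz.
12 Hz ≤ fs/2 = 20 Hz, appears at 12 Hz.
62 Hz mod fs = 22 Hz.
22 Hz > fs/2 = 20 Hz, folds to fs − 22 Hz = 18 Hz.
178 Hz mod fs = 18 Hz.
18 Hz ≤ fs/2 = 20 Hz, appears at 18 Hz.
142 Hz mod fs = 22 Hz.
22 Hz > fs/2 = 20 Hz, folds to fs − 22 Hz = 18 Hz.
Distinct values: {12 Hz, 18 Hz} → 2.

2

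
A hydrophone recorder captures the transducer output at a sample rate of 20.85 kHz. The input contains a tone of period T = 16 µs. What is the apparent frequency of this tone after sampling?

0.05 kHz

T = 16 µs → f = 1/T = 62.5 kHz.
62.5 kHz mod fs = 20.8 kHz.
20.8 kHz > fs/2 = 10.425 kHz, folds to fs − 20.8 kHz = 0.05 kHz.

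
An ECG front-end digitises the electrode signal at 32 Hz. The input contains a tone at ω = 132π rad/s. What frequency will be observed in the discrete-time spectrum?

2 Hz

ω = 132π rad/s → f = ω/(2π) = 66 Hz.
66 Hz mod fs = 2 Hz.
2 Hz ≤ fs/2 = 16 Hz, appears at 2 Hz.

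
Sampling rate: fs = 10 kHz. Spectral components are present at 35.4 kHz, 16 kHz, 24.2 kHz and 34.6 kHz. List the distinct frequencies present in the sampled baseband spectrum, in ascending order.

4 kHz, 4.2 kHz, 4.6 kHz

fs/2 = 5 kHz.
35.4 kHz mod fs = 5.4 kHz.
5.4 kHz > fs/2 = 5 kHz, folds to fs − 5.4 kHz = 4.6 kHz.
16 kHz mod fs = 6 kHz.
6 kHz > fs/2 = 5 kHz, folds to fs − 6 kHz = 4 kHz.
24.2 kHz mod fs = 4.2 kHz.
4.2 kHz ≤ fs/2 = 5 kHz, appears at 4.2 kHz.
34.6 kHz mod fs = 4.6 kHz.
4.6 kHz ≤ fs/2 = 5 kHz, appears at 4.6 kHz.
Distinct values: {4 kHz, 4.2 kHz, 4.6 kHz}.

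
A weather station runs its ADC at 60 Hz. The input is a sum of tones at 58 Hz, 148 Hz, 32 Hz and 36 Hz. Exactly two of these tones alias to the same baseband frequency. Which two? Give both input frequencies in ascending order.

32 Hz, 148 Hz

fs/2 = 30 Hz.
58 Hz > fs/2 = 30 Hz, folds to fs − 58 Hz = 2 Hz.
148 Hz mod fs = 28 Hz.
28 Hz ≤ fs/2 = 30 Hz, appears at 28 Hz.
32 Hz > fs/2 = 30 Hz, folds to fs − 32 Hz = 28 Hz.
36 Hz > fs/2 = 30 Hz, folds to fs − 36 Hz = 24 Hz.
32 Hz and 148 Hz both map to 28 Hz.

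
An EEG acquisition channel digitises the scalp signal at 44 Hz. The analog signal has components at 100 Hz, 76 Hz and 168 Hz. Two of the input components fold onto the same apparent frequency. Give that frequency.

12 Hz

fs/2 = 22 Hz.
100 Hz mod fs = 12 Hz.
12 Hz ≤ fs/2 = 22 Hz, appears at 12 Hz.
76 Hz mod fs = 32 Hz.
32 Hz > fs/2 = 22 Hz, folds to fs − 32 Hz = 12 Hz.
168 Hz mod fs = 36 Hz.
36 Hz > fs/2 = 22 Hz, folds to fs − 36 Hz = 8 Hz.
76 Hz and 100 Hz both map to 12 Hz.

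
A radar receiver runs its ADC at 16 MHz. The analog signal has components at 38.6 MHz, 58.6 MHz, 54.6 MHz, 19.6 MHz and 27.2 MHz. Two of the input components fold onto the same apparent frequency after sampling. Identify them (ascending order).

38.6 MHz, 54.6 MHz

fs/2 = 8 MHz.
38.6 MHz mod fs = 6.6 MHz.
6.6 MHz ≤ fs/2 = 8 MHz, appears at 6.6 MHz.
58.6 MHz mod fs = 10.6 MHz.
10.6 MHz > fs/2 = 8 MHz, folds to fs − 10.6 MHz = 5.4 MHz.
54.6 MHz mod fs = 6.6 MHz.
6.6 MHz ≤ fs/2 = 8 MHz, appears at 6.6 MHz.
19.6 MHz mod fs = 3.6 MHz.
3.6 MHz ≤ fs/2 = 8 MHz, appears at 3.6 MHz.
27.2 MHz mod fs = 11.2 MHz.
11.2 MHz > fs/2 = 8 MHz, folds to fs − 11.2 MHz = 4.8 MHz.
38.6 MHz and 54.6 MHz both map to 6.6 MHz.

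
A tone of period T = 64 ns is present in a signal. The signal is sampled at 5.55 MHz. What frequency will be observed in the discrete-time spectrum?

1.025 MHz

T = 64 ns → f = 1/T = 15.625 MHz.
15.625 MHz mod fs = 4.525 MHz.
4.525 MHz > fs/2 = 2.775 MHz, folds to fs − 4.525 MHz = 1.025 MHz.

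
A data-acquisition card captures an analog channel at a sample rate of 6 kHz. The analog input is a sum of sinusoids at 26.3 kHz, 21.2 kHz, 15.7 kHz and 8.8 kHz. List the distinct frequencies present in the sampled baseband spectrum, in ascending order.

fs/2 = 3 kHz.
26.3 kHz mod fs = 2.3 kHz.
2.3 kHz ≤ fs/2 = 3 kHz, appears at 2.3 kHz.
21.2 kHz mod fs = 3.2 kHz.
3.2 kHz > fs/2 = 3 kHz, folds to fs − 3.2 kHz = 2.8 kHz.
15.7 kHz mod fs = 3.7 kHz.
3.7 kHz > fs/2 = 3 kHz, folds to fs − 3.7 kHz = 2.3 kHz.
8.8 kHz mod fs = 2.8 kHz.
2.8 kHz ≤ fs/2 = 3 kHz, appears at 2.8 kHz.
Distinct values: {2.3 kHz, 2.8 kHz}.

2.3 kHz, 2.8 kHz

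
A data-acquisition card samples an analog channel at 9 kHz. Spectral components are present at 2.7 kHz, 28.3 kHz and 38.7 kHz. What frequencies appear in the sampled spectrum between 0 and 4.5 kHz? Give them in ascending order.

fs/2 = 4.5 kHz.
2.7 kHz ≤ fs/2 = 4.5 kHz, passes unchanged.
28.3 kHz mod fs = 1.3 kHz.
1.3 kHz ≤ fs/2 = 4.5 kHz, appears at 1.3 kHz.
38.7 kHz mod fs = 2.7 kHz.
2.7 kHz ≤ fs/2 = 4.5 kHz, appears at 2.7 kHz.
Distinct values: {1.3 kHz, 2.7 kHz}.

1.3 kHz, 2.7 kHz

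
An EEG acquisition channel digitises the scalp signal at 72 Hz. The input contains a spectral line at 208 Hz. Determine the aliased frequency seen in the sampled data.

208 Hz mod fs = 64 Hz.
64 Hz > fs/2 = 36 Hz, folds to fs − 64 Hz = 8 Hz.

8 Hz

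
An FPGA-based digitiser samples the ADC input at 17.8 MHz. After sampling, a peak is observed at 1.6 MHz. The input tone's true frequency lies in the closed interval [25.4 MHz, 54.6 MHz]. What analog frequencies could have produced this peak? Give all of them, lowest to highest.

34 MHz, 37.2 MHz, 51.8 MHz

Frequencies that alias to 1.6 MHz are k·fs ± 1.6 MHz for integer k ≥ 0.
k=0: 1.6 MHz.
k=1: 16.2 MHz, 19.4 MHz.
k=2: 34 MHz, 37.2 MHz.
k=3: 51.8 MHz, 55 MHz.
k=4: 69.6 MHz, 72.8 MHz.
Within [25.4 MHz, 54.6 MHz]: 34 MHz, 37.2 MHz, 51.8 MHz.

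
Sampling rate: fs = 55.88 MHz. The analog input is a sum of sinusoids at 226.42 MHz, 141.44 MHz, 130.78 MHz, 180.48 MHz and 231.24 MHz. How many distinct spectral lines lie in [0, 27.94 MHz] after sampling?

5

fs/2 = 27.94 MHz.
226.42 MHz mod fs = 2.9 MHz.
2.9 MHz ≤ fs/2 = 27.94 MHz, appears at 2.9 MHz.
141.44 MHz mod fs = 29.68 MHz.
29.68 MHz > fs/2 = 27.94 MHz, folds to fs − 29.68 MHz = 26.2 MHz.
130.78 MHz mod fs = 19.02 MHz.
19.02 MHz ≤ fs/2 = 27.94 MHz, appears at 19.02 MHz.
180.48 MHz mod fs = 12.84 MHz.
12.84 MHz ≤ fs/2 = 27.94 MHz, appears at 12.84 MHz.
231.24 MHz mod fs = 7.72 MHz.
7.72 MHz ≤ fs/2 = 27.94 MHz, appears at 7.72 MHz.
Distinct values: {2.9 MHz, 7.72 MHz, 12.84 MHz, 19.02 MHz, 26.2 MHz} → 5.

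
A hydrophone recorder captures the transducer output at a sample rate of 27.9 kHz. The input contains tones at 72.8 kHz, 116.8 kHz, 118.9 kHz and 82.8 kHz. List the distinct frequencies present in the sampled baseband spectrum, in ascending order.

0.9 kHz, 5.2 kHz, 7.3 kHz, 10.9 kHz

fs/2 = 13.95 kHz.
72.8 kHz mod fs = 17 kHz.
17 kHz > fs/2 = 13.95 kHz, folds to fs − 17 kHz = 10.9 kHz.
116.8 kHz mod fs = 5.2 kHz.
5.2 kHz ≤ fs/2 = 13.95 kHz, appears at 5.2 kHz.
118.9 kHz mod fs = 7.3 kHz.
7.3 kHz ≤ fs/2 = 13.95 kHz, appears at 7.3 kHz.
82.8 kHz mod fs = 27 kHz.
27 kHz > fs/2 = 13.95 kHz, folds to fs − 27 kHz = 0.9 kHz.
Distinct values: {0.9 kHz, 5.2 kHz, 7.3 kHz, 10.9 kHz}.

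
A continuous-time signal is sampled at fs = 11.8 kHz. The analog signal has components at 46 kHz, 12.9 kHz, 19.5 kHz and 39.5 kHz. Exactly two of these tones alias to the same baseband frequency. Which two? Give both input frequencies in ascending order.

19.5 kHz, 39.5 kHz

fs/2 = 5.9 kHz.
46 kHz mod fs = 10.6 kHz.
10.6 kHz > fs/2 = 5.9 kHz, folds to fs − 10.6 kHz = 1.2 kHz.
12.9 kHz mod fs = 1.1 kHz.
1.1 kHz ≤ fs/2 = 5.9 kHz, appears at 1.1 kHz.
19.5 kHz mod fs = 7.7 kHz.
7.7 kHz > fs/2 = 5.9 kHz, folds to fs − 7.7 kHz = 4.1 kHz.
39.5 kHz mod fs = 4.1 kHz.
4.1 kHz ≤ fs/2 = 5.9 kHz, appears at 4.1 kHz.
19.5 kHz and 39.5 kHz both map to 4.1 kHz.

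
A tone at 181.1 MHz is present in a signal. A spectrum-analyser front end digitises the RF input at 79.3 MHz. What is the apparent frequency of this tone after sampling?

181.1 MHz mod fs = 22.5 MHz.
22.5 MHz ≤ fs/2 = 39.65 MHz, appears at 22.5 MHz.

22.5 MHz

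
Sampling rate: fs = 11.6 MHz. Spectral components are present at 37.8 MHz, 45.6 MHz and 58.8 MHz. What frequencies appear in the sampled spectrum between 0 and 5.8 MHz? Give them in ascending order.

0.8 MHz, 3 MHz

fs/2 = 5.8 MHz.
37.8 MHz mod fs = 3 MHz.
3 MHz ≤ fs/2 = 5.8 MHz, appears at 3 MHz.
45.6 MHz mod fs = 10.8 MHz.
10.8 MHz > fs/2 = 5.8 MHz, folds to fs − 10.8 MHz = 0.8 MHz.
58.8 MHz mod fs = 0.8 MHz.
0.8 MHz ≤ fs/2 = 5.8 MHz, appears at 0.8 MHz.
Distinct values: {0.8 MHz, 3 MHz}.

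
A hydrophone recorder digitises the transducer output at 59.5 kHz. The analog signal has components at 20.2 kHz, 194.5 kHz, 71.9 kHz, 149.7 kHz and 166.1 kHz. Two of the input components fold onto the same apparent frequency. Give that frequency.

12.4 kHz

fs/2 = 29.75 kHz.
20.2 kHz ≤ fs/2 = 29.75 kHz, passes unchanged.
194.5 kHz mod fs = 16 kHz.
16 kHz ≤ fs/2 = 29.75 kHz, appears at 16 kHz.
71.9 kHz mod fs = 12.4 kHz.
12.4 kHz ≤ fs/2 = 29.75 kHz, appears at 12.4 kHz.
149.7 kHz mod fs = 30.7 kHz.
30.7 kHz > fs/2 = 29.75 kHz, folds to fs − 30.7 kHz = 28.8 kHz.
166.1 kHz mod fs = 47.1 kHz.
47.1 kHz > fs/2 = 29.75 kHz, folds to fs − 47.1 kHz = 12.4 kHz.
71.9 kHz and 166.1 kHz both map to 12.4 kHz.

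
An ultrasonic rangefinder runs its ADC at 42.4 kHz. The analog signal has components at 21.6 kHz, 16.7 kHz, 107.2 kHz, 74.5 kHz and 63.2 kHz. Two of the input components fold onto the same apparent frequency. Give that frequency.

fs/2 = 21.2 kHz.
21.6 kHz > fs/2 = 21.2 kHz, folds to fs − 21.6 kHz = 20.8 kHz.
16.7 kHz ≤ fs/2 = 21.2 kHz, passes unchanged.
107.2 kHz mod fs = 22.4 kHz.
22.4 kHz > fs/2 = 21.2 kHz, folds to fs − 22.4 kHz = 20 kHz.
74.5 kHz mod fs = 32.1 kHz.
32.1 kHz > fs/2 = 21.2 kHz, folds to fs − 32.1 kHz = 10.3 kHz.
63.2 kHz mod fs = 20.8 kHz.
20.8 kHz ≤ fs/2 = 21.2 kHz, appears at 20.8 kHz.
21.6 kHz and 63.2 kHz both map to 20.8 kHz.

20.8 kHz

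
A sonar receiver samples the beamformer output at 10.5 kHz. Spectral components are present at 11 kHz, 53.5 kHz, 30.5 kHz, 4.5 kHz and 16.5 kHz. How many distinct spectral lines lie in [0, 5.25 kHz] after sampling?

fs/2 = 5.25 kHz.
11 kHz mod fs = 0.5 kHz.
0.5 kHz ≤ fs/2 = 5.25 kHz, appears at 0.5 kHz.
53.5 kHz mod fs = 1 kHz.
1 kHz ≤ fs/2 = 5.25 kHz, appears at 1 kHz.
30.5 kHz mod fs = 9.5 kHz.
9.5 kHz > fs/2 = 5.25 kHz, folds to fs − 9.5 kHz = 1 kHz.
4.5 kHz ≤ fs/2 = 5.25 kHz, passes unchanged.
16.5 kHz mod fs = 6 kHz.
6 kHz > fs/2 = 5.25 kHz, folds to fs − 6 kHz = 4.5 kHz.
Distinct values: {0.5 kHz, 1 kHz, 4.5 kHz} → 3.

3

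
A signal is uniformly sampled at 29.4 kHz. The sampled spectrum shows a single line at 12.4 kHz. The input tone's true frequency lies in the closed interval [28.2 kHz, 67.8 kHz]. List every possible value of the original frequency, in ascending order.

Frequencies that alias to 12.4 kHz are k·fs ± 12.4 kHz for integer k ≥ 0.
k=0: 12.4 kHz.
k=1: 17 kHz, 41.8 kHz.
k=2: 46.4 kHz, 71.2 kHz.
k=3: 75.8 kHz, 100.6 kHz.
Within [28.2 kHz, 67.8 kHz]: 41.8 kHz, 46.4 kHz.

41.8 kHz, 46.4 kHz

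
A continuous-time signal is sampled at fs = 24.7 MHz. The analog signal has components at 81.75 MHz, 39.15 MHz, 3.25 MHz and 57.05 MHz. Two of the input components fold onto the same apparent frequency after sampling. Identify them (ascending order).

57.05 MHz, 81.75 MHz

fs/2 = 12.35 MHz.
81.75 MHz mod fs = 7.65 MHz.
7.65 MHz ≤ fs/2 = 12.35 MHz, appears at 7.65 MHz.
39.15 MHz mod fs = 14.45 MHz.
14.45 MHz > fs/2 = 12.35 MHz, folds to fs − 14.45 MHz = 10.25 MHz.
3.25 MHz ≤ fs/2 = 12.35 MHz, passes unchanged.
57.05 MHz mod fs = 7.65 MHz.
7.65 MHz ≤ fs/2 = 12.35 MHz, appears at 7.65 MHz.
57.05 MHz and 81.75 MHz both map to 7.65 MHz.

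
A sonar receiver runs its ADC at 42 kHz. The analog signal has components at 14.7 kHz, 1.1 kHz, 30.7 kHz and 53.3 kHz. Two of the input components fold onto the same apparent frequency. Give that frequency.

fs/2 = 21 kHz.
14.7 kHz ≤ fs/2 = 21 kHz, passes unchanged.
1.1 kHz ≤ fs/2 = 21 kHz, passes unchanged.
30.7 kHz > fs/2 = 21 kHz, folds to fs − 30.7 kHz = 11.3 kHz.
53.3 kHz mod fs = 11.3 kHz.
11.3 kHz ≤ fs/2 = 21 kHz, appears at 11.3 kHz.
30.7 kHz and 53.3 kHz both map to 11.3 kHz.

11.3 kHz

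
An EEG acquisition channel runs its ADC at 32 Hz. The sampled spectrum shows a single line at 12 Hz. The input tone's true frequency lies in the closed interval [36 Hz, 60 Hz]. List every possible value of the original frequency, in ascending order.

Frequencies that alias to 12 Hz are k·fs ± 12 Hz for integer k ≥ 0.
k=0: 12 Hz.
k=1: 20 Hz, 44 Hz.
k=2: 52 Hz, 76 Hz.
k=3: 84 Hz, 108 Hz.
Within [36 Hz, 60 Hz]: 44 Hz, 52 Hz.

44 Hz, 52 Hz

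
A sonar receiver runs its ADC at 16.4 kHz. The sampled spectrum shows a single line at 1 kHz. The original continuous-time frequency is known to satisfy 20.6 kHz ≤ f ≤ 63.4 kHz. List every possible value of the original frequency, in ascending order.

31.8 kHz, 33.8 kHz, 48.2 kHz, 50.2 kHz

Frequencies that alias to 1 kHz are k·fs ± 1 kHz for integer k ≥ 0.
k=0: 1 kHz.
k=1: 15.4 kHz, 17.4 kHz.
k=2: 31.8 kHz, 33.8 kHz.
k=3: 48.2 kHz, 50.2 kHz.
k=4: 64.6 kHz, 66.6 kHz.
Within [20.6 kHz, 63.4 kHz]: 31.8 kHz, 33.8 kHz, 48.2 kHz, 50.2 kHz.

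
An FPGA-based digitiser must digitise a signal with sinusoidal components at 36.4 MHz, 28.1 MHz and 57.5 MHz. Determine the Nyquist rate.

Highest-frequency component: 57.5 MHz.
Nyquist rate = 2 × 57.5 MHz = 115 MHz.

115 MHz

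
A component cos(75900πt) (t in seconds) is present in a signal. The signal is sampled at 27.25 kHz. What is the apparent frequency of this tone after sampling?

ω = 75900π rad/s → f = ω/(2π) = 37950 Hz = 37.95 kHz.
37.95 kHz mod fs = 10.7 kHz.
10.7 kHz ≤ fs/2 = 13.625 kHz, appears at 10.7 kHz.

10.7 kHz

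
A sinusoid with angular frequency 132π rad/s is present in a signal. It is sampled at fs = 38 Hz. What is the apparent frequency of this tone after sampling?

10 Hz

ω = 132π rad/s → f = ω/(2π) = 66 Hz.
66 Hz mod fs = 28 Hz.
28 Hz > fs/2 = 19 Hz, folds to fs − 28 Hz = 10 Hz.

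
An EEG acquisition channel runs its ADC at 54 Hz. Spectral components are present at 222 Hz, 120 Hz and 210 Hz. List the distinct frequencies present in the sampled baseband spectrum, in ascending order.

fs/2 = 27 Hz.
222 Hz mod fs = 6 Hz.
6 Hz ≤ fs/2 = 27 Hz, appears at 6 Hz.
120 Hz mod fs = 12 Hz.
12 Hz ≤ fs/2 = 27 Hz, appears at 12 Hz.
210 Hz mod fs = 48 Hz.
48 Hz > fs/2 = 27 Hz, folds to fs − 48 Hz = 6 Hz.
Distinct values: {6 Hz, 12 Hz}.

6 Hz, 12 Hz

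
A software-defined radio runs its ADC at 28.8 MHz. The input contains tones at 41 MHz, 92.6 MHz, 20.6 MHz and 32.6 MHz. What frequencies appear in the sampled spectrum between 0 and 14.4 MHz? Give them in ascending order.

3.8 MHz, 6.2 MHz, 8.2 MHz, 12.2 MHz

fs/2 = 14.4 MHz.
41 MHz mod fs = 12.2 MHz.
12.2 MHz ≤ fs/2 = 14.4 MHz, appears at 12.2 MHz.
92.6 MHz mod fs = 6.2 MHz.
6.2 MHz ≤ fs/2 = 14.4 MHz, appears at 6.2 MHz.
20.6 MHz > fs/2 = 14.4 MHz, folds to fs − 20.6 MHz = 8.2 MHz.
32.6 MHz mod fs = 3.8 MHz.
3.8 MHz ≤ fs/2 = 14.4 MHz, appears at 3.8 MHz.
Distinct values: {3.8 MHz, 6.2 MHz, 8.2 MHz, 12.2 MHz}.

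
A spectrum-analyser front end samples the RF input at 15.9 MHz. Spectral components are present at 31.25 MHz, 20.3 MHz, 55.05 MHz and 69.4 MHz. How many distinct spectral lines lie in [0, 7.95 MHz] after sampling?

4

fs/2 = 7.95 MHz.
31.25 MHz mod fs = 15.35 MHz.
15.35 MHz > fs/2 = 7.95 MHz, folds to fs − 15.35 MHz = 0.55 MHz.
20.3 MHz mod fs = 4.4 MHz.
4.4 MHz ≤ fs/2 = 7.95 MHz, appears at 4.4 MHz.
55.05 MHz mod fs = 7.35 MHz.
7.35 MHz ≤ fs/2 = 7.95 MHz, appears at 7.35 MHz.
69.4 MHz mod fs = 5.8 MHz.
5.8 MHz ≤ fs/2 = 7.95 MHz, appears at 5.8 MHz.
Distinct values: {0.55 MHz, 4.4 MHz, 5.8 MHz, 7.35 MHz} → 4.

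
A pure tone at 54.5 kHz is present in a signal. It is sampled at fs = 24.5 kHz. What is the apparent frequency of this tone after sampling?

54.5 kHz mod fs = 5.5 kHz.
5.5 kHz ≤ fs/2 = 12.25 kHz, appears at 5.5 kHz.

5.5 kHz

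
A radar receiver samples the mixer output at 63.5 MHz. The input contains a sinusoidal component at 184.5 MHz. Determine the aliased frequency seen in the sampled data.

6 MHz

184.5 MHz mod fs = 57.5 MHz.
57.5 MHz > fs/2 = 31.75 MHz, folds to fs − 57.5 MHz = 6 MHz.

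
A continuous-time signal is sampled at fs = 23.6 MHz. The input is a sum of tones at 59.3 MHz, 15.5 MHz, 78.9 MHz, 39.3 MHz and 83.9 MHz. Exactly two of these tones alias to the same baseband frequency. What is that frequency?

fs/2 = 11.8 MHz.
59.3 MHz mod fs = 12.1 MHz.
12.1 MHz > fs/2 = 11.8 MHz, folds to fs − 12.1 MHz = 11.5 MHz.
15.5 MHz > fs/2 = 11.8 MHz, folds to fs − 15.5 MHz = 8.1 MHz.
78.9 MHz mod fs = 8.1 MHz.
8.1 MHz ≤ fs/2 = 11.8 MHz, appears at 8.1 MHz.
39.3 MHz mod fs = 15.7 MHz.
15.7 MHz > fs/2 = 11.8 MHz, folds to fs − 15.7 MHz = 7.9 MHz.
83.9 MHz mod fs = 13.1 MHz.
13.1 MHz > fs/2 = 11.8 MHz, folds to fs − 13.1 MHz = 10.5 MHz.
15.5 MHz and 78.9 MHz both map to 8.1 MHz.

8.1 MHz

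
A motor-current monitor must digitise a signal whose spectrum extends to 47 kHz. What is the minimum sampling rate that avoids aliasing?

Nyquist rate = 2 × 47 kHz = 94 kHz.

94 kHz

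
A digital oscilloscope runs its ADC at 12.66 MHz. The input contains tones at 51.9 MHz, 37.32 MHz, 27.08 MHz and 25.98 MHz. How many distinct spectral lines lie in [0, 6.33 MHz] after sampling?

fs/2 = 6.33 MHz.
51.9 MHz mod fs = 1.26 MHz.
1.26 MHz ≤ fs/2 = 6.33 MHz, appears at 1.26 MHz.
37.32 MHz mod fs = 12 MHz.
12 MHz > fs/2 = 6.33 MHz, folds to fs − 12 MHz = 0.66 MHz.
27.08 MHz mod fs = 1.76 MHz.
1.76 MHz ≤ fs/2 = 6.33 MHz, appears at 1.76 MHz.
25.98 MHz mod fs = 0.66 MHz.
0.66 MHz ≤ fs/2 = 6.33 MHz, appears at 0.66 MHz.
Distinct values: {0.66 MHz, 1.26 MHz, 1.76 MHz} → 3.

3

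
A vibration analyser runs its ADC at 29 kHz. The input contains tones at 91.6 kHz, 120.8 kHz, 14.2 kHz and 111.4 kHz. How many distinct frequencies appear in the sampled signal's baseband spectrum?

fs/2 = 14.5 kHz.
91.6 kHz mod fs = 4.6 kHz.
4.6 kHz ≤ fs/2 = 14.5 kHz, appears at 4.6 kHz.
120.8 kHz mod fs = 4.8 kHz.
4.8 kHz ≤ fs/2 = 14.5 kHz, appears at 4.8 kHz.
14.2 kHz ≤ fs/2 = 14.5 kHz, passes unchanged.
111.4 kHz mod fs = 24.4 kHz.
24.4 kHz > fs/2 = 14.5 kHz, folds to fs − 24.4 kHz = 4.6 kHz.
Distinct values: {4.6 kHz, 4.8 kHz, 14.2 kHz} → 3.

3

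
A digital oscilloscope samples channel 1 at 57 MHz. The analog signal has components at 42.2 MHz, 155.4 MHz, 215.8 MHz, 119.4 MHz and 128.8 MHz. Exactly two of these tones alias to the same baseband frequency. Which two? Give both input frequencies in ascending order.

fs/2 = 28.5 MHz.
42.2 MHz > fs/2 = 28.5 MHz, folds to fs − 42.2 MHz = 14.8 MHz.
155.4 MHz mod fs = 41.4 MHz.
41.4 MHz > fs/2 = 28.5 MHz, folds to fs − 41.4 MHz = 15.6 MHz.
215.8 MHz mod fs = 44.8 MHz.
44.8 MHz > fs/2 = 28.5 MHz, folds to fs − 44.8 MHz = 12.2 MHz.
119.4 MHz mod fs = 5.4 MHz.
5.4 MHz ≤ fs/2 = 28.5 MHz, appears at 5.4 MHz.
128.8 MHz mod fs = 14.8 MHz.
14.8 MHz ≤ fs/2 = 28.5 MHz, appears at 14.8 MHz.
42.2 MHz and 128.8 MHz both map to 14.8 MHz.

42.2 MHz, 128.8 MHz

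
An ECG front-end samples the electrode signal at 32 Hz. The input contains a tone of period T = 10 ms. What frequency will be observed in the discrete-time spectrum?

4 Hz

T = 10 ms → f = 1/T = 100 Hz.
100 Hz mod fs = 4 Hz.
4 Hz ≤ fs/2 = 16 Hz, appears at 4 Hz.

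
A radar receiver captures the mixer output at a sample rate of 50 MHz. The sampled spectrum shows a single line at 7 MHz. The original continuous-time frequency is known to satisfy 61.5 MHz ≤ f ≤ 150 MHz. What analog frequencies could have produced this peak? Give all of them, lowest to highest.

93 MHz, 107 MHz, 143 MHz

Frequencies that alias to 7 MHz are k·fs ± 7 MHz for integer k ≥ 0.
k=0: 7 MHz.
k=1: 43 MHz, 57 MHz.
k=2: 93 MHz, 107 MHz.
k=3: 143 MHz, 157 MHz.
k=4: 193 MHz, 207 MHz.
Within [61.5 MHz, 150 MHz]: 93 MHz, 107 MHz, 143 MHz.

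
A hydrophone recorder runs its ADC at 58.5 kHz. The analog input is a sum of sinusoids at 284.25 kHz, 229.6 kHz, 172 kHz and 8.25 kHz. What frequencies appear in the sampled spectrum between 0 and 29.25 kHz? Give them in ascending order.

fs/2 = 29.25 kHz.
284.25 kHz mod fs = 50.25 kHz.
50.25 kHz > fs/2 = 29.25 kHz, folds to fs − 50.25 kHz = 8.25 kHz.
229.6 kHz mod fs = 54.1 kHz.
54.1 kHz > fs/2 = 29.25 kHz, folds to fs − 54.1 kHz = 4.4 kHz.
172 kHz mod fs = 55 kHz.
55 kHz > fs/2 = 29.25 kHz, folds to fs − 55 kHz = 3.5 kHz.
8.25 kHz ≤ fs/2 = 29.25 kHz, passes unchanged.
Distinct values: {3.5 kHz, 4.4 kHz, 8.25 kHz}.

3.5 kHz, 4.4 kHz, 8.25 kHz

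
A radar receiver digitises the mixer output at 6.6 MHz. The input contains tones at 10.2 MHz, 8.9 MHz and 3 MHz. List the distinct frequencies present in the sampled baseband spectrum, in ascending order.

2.3 MHz, 3 MHz

fs/2 = 3.3 MHz.
10.2 MHz mod fs = 3.6 MHz.
3.6 MHz > fs/2 = 3.3 MHz, folds to fs − 3.6 MHz = 3 MHz.
8.9 MHz mod fs = 2.3 MHz.
2.3 MHz ≤ fs/2 = 3.3 MHz, appears at 2.3 MHz.
3 MHz ≤ fs/2 = 3.3 MHz, passes unchanged.
Distinct values: {2.3 MHz, 3 MHz}.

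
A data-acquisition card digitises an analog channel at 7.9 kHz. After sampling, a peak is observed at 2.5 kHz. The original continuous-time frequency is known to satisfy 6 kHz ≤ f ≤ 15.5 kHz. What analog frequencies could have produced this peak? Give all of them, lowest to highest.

Frequencies that alias to 2.5 kHz are k·fs ± 2.5 kHz for integer k ≥ 0.
k=0: 2.5 kHz.
k=1: 5.4 kHz, 10.4 kHz.
k=2: 13.3 kHz, 18.3 kHz.
k=3: 21.2 kHz, 26.2 kHz.
Within [6 kHz, 15.5 kHz]: 10.4 kHz, 13.3 kHz.

10.4 kHz, 13.3 kHz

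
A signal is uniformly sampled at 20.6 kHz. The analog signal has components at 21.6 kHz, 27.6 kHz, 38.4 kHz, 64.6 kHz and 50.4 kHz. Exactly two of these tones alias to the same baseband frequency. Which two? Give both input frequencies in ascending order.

38.4 kHz, 64.6 kHz

fs/2 = 10.3 kHz.
21.6 kHz mod fs = 1 kHz.
1 kHz ≤ fs/2 = 10.3 kHz, appears at 1 kHz.
27.6 kHz mod fs = 7 kHz.
7 kHz ≤ fs/2 = 10.3 kHz, appears at 7 kHz.
38.4 kHz mod fs = 17.8 kHz.
17.8 kHz > fs/2 = 10.3 kHz, folds to fs − 17.8 kHz = 2.8 kHz.
64.6 kHz mod fs = 2.8 kHz.
2.8 kHz ≤ fs/2 = 10.3 kHz, appears at 2.8 kHz.
50.4 kHz mod fs = 9.2 kHz.
9.2 kHz ≤ fs/2 = 10.3 kHz, appears at 9.2 kHz.
38.4 kHz and 64.6 kHz both map to 2.8 kHz.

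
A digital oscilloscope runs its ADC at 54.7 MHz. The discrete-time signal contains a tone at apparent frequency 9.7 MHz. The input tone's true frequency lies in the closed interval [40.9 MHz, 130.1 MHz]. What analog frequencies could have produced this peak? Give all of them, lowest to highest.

Frequencies that alias to 9.7 MHz are k·fs ± 9.7 MHz for integer k ≥ 0.
k=0: 9.7 MHz.
k=1: 45 MHz, 64.4 MHz.
k=2: 99.7 MHz, 119.1 MHz.
k=3: 154.4 MHz, 173.8 MHz.
Within [40.9 MHz, 130.1 MHz]: 45 MHz, 64.4 MHz, 99.7 MHz, 119.1 MHz.

45 MHz, 64.4 MHz, 99.7 MHz, 119.1 MHz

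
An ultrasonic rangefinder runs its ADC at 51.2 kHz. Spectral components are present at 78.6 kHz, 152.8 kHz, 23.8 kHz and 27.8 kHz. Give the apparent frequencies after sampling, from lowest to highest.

0.8 kHz, 23.4 kHz, 23.8 kHz

fs/2 = 25.6 kHz.
78.6 kHz mod fs = 27.4 kHz.
27.4 kHz > fs/2 = 25.6 kHz, folds to fs − 27.4 kHz = 23.8 kHz.
152.8 kHz mod fs = 50.4 kHz.
50.4 kHz > fs/2 = 25.6 kHz, folds to fs − 50.4 kHz = 0.8 kHz.
23.8 kHz ≤ fs/2 = 25.6 kHz, passes unchanged.
27.8 kHz > fs/2 = 25.6 kHz, folds to fs − 27.8 kHz = 23.4 kHz.
Distinct values: {0.8 kHz, 23.4 kHz, 23.8 kHz}.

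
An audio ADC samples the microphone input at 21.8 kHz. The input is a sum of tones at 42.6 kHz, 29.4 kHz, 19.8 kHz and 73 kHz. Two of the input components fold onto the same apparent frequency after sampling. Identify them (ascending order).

29.4 kHz, 73 kHz

fs/2 = 10.9 kHz.
42.6 kHz mod fs = 20.8 kHz.
20.8 kHz > fs/2 = 10.9 kHz, folds to fs − 20.8 kHz = 1 kHz.
29.4 kHz mod fs = 7.6 kHz.
7.6 kHz ≤ fs/2 = 10.9 kHz, appears at 7.6 kHz.
19.8 kHz > fs/2 = 10.9 kHz, folds to fs − 19.8 kHz = 2 kHz.
73 kHz mod fs = 7.6 kHz.
7.6 kHz ≤ fs/2 = 10.9 kHz, appears at 7.6 kHz.
29.4 kHz and 73 kHz both map to 7.6 kHz.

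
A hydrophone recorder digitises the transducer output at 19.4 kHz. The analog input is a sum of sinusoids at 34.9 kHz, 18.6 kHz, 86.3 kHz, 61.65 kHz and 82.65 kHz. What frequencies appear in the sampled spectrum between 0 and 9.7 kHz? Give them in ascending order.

fs/2 = 9.7 kHz.
34.9 kHz mod fs = 15.5 kHz.
15.5 kHz > fs/2 = 9.7 kHz, folds to fs − 15.5 kHz = 3.9 kHz.
18.6 kHz > fs/2 = 9.7 kHz, folds to fs − 18.6 kHz = 0.8 kHz.
86.3 kHz mod fs = 8.7 kHz.
8.7 kHz ≤ fs/2 = 9.7 kHz, appears at 8.7 kHz.
61.65 kHz mod fs = 3.45 kHz.
3.45 kHz ≤ fs/2 = 9.7 kHz, appears at 3.45 kHz.
82.65 kHz mod fs = 5.05 kHz.
5.05 kHz ≤ fs/2 = 9.7 kHz, appears at 5.05 kHz.
Distinct values: {0.8 kHz, 3.45 kHz, 3.9 kHz, 5.05 kHz, 8.7 kHz}.

0.8 kHz, 3.45 kHz, 3.9 kHz, 5.05 kHz, 8.7 kHz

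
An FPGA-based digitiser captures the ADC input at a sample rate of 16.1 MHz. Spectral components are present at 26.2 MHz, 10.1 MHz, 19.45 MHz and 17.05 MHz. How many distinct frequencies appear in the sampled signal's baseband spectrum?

fs/2 = 8.05 MHz.
26.2 MHz mod fs = 10.1 MHz.
10.1 MHz > fs/2 = 8.05 MHz, folds to fs − 10.1 MHz = 6 MHz.
10.1 MHz > fs/2 = 8.05 MHz, folds to fs − 10.1 MHz = 6 MHz.
19.45 MHz mod fs = 3.35 MHz.
3.35 MHz ≤ fs/2 = 8.05 MHz, appears at 3.35 MHz.
17.05 MHz mod fs = 0.95 MHz.
0.95 MHz ≤ fs/2 = 8.05 MHz, appears at 0.95 MHz.
Distinct values: {0.95 MHz, 3.35 MHz, 6 MHz} → 3.

3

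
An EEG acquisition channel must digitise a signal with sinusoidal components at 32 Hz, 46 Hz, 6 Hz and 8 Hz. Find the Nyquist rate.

Highest-frequency component: 46 Hz.
Nyquist rate = 2 × 46 Hz = 92 Hz.

92 Hz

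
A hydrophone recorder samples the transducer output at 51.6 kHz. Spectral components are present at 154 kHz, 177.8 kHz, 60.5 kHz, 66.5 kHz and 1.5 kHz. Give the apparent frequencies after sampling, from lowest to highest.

fs/2 = 25.8 kHz.
154 kHz mod fs = 50.8 kHz.
50.8 kHz > fs/2 = 25.8 kHz, folds to fs − 50.8 kHz = 0.8 kHz.
177.8 kHz mod fs = 23 kHz.
23 kHz ≤ fs/2 = 25.8 kHz, appears at 23 kHz.
60.5 kHz mod fs = 8.9 kHz.
8.9 kHz ≤ fs/2 = 25.8 kHz, appears at 8.9 kHz.
66.5 kHz mod fs = 14.9 kHz.
14.9 kHz ≤ fs/2 = 25.8 kHz, appears at 14.9 kHz.
1.5 kHz ≤ fs/2 = 25.8 kHz, passes unchanged.
Distinct values: {0.8 kHz, 1.5 kHz, 8.9 kHz, 14.9 kHz, 23 kHz}.

0.8 kHz, 1.5 kHz, 8.9 kHz, 14.9 kHz, 23 kHz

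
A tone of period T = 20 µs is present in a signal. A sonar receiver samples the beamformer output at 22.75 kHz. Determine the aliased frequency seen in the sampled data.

T = 20 µs → f = 1/T = 50 kHz.
50 kHz mod fs = 4.5 kHz.
4.5 kHz ≤ fs/2 = 11.375 kHz, appears at 4.5 kHz.

4.5 kHz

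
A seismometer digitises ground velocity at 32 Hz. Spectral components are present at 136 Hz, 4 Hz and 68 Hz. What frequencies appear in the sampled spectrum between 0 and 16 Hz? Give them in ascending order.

fs/2 = 16 Hz.
136 Hz mod fs = 8 Hz.
8 Hz ≤ fs/2 = 16 Hz, appears at 8 Hz.
4 Hz ≤ fs/2 = 16 Hz, passes unchanged.
68 Hz mod fs = 4 Hz.
4 Hz ≤ fs/2 = 16 Hz, appears at 4 Hz.
Distinct values: {4 Hz, 8 Hz}.

4 Hz, 8 Hz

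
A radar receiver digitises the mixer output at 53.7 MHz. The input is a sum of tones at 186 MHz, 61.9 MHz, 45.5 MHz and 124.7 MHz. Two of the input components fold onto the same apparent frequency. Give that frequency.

fs/2 = 26.85 MHz.
186 MHz mod fs = 24.9 MHz.
24.9 MHz ≤ fs/2 = 26.85 MHz, appears at 24.9 MHz.
61.9 MHz mod fs = 8.2 MHz.
8.2 MHz ≤ fs/2 = 26.85 MHz, appears at 8.2 MHz.
45.5 MHz > fs/2 = 26.85 MHz, folds to fs − 45.5 MHz = 8.2 MHz.
124.7 MHz mod fs = 17.3 MHz.
17.3 MHz ≤ fs/2 = 26.85 MHz, appears at 17.3 MHz.
45.5 MHz and 61.9 MHz both map to 8.2 MHz.

8.2 MHz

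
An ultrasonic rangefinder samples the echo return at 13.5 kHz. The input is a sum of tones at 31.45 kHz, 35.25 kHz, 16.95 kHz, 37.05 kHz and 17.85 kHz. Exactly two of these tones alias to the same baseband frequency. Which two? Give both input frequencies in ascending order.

16.95 kHz, 37.05 kHz

fs/2 = 6.75 kHz.
31.45 kHz mod fs = 4.45 kHz.
4.45 kHz ≤ fs/2 = 6.75 kHz, appears at 4.45 kHz.
35.25 kHz mod fs = 8.25 kHz.
8.25 kHz > fs/2 = 6.75 kHz, folds to fs − 8.25 kHz = 5.25 kHz.
16.95 kHz mod fs = 3.45 kHz.
3.45 kHz ≤ fs/2 = 6.75 kHz, appears at 3.45 kHz.
37.05 kHz mod fs = 10.05 kHz.
10.05 kHz > fs/2 = 6.75 kHz, folds to fs − 10.05 kHz = 3.45 kHz.
17.85 kHz mod fs = 4.35 kHz.
4.35 kHz ≤ fs/2 = 6.75 kHz, appears at 4.35 kHz.
16.95 kHz and 37.05 kHz both map to 3.45 kHz.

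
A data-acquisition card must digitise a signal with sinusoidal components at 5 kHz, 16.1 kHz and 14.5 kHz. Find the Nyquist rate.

32.2 kHz

Highest-frequency component: 16.1 kHz.
Nyquist rate = 2 × 16.1 kHz = 32.2 kHz.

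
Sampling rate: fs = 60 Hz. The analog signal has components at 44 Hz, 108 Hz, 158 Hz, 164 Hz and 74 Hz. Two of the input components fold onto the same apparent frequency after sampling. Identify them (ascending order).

fs/2 = 30 Hz.
44 Hz > fs/2 = 30 Hz, folds to fs − 44 Hz = 16 Hz.
108 Hz mod fs = 48 Hz.
48 Hz > fs/2 = 30 Hz, folds to fs − 48 Hz = 12 Hz.
158 Hz mod fs = 38 Hz.
38 Hz > fs/2 = 30 Hz, folds to fs − 38 Hz = 22 Hz.
164 Hz mod fs = 44 Hz.
44 Hz > fs/2 = 30 Hz, folds to fs − 44 Hz = 16 Hz.
74 Hz mod fs = 14 Hz.
14 Hz ≤ fs/2 = 30 Hz, appears at 14 Hz.
44 Hz and 164 Hz both map to 16 Hz.

44 Hz, 164 Hz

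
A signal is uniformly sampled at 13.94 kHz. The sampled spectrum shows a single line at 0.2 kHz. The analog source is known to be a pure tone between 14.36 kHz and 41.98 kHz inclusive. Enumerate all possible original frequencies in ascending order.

Frequencies that alias to 0.2 kHz are k·fs ± 0.2 kHz for integer k ≥ 0.
k=0: 0.2 kHz.
k=1: 13.74 kHz, 14.14 kHz.
k=2: 27.68 kHz, 28.08 kHz.
k=3: 41.62 kHz, 42.02 kHz.
k=4: 55.56 kHz, 55.96 kHz.
Within [14.36 kHz, 41.98 kHz]: 27.68 kHz, 28.08 kHz, 41.62 kHz.

27.68 kHz, 28.08 kHz, 41.62 kHz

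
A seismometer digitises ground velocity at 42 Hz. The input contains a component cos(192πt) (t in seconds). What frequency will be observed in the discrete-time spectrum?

12 Hz

ω = 192π rad/s → f = ω/(2π) = 96 Hz.
96 Hz mod fs = 12 Hz.
12 Hz ≤ fs/2 = 21 Hz, appears at 12 Hz.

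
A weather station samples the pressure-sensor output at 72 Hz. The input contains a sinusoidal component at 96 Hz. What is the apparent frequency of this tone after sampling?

96 Hz mod fs = 24 Hz.
24 Hz ≤ fs/2 = 36 Hz, appears at 24 Hz.

24 Hz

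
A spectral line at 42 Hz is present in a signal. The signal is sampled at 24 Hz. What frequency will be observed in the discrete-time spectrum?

6 Hz

42 Hz mod fs = 18 Hz.
18 Hz > fs/2 = 12 Hz, folds to fs − 18 Hz = 6 Hz.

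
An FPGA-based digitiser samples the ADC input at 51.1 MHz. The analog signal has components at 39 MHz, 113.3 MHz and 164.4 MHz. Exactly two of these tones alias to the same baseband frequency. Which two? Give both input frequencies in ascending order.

fs/2 = 25.55 MHz.
39 MHz > fs/2 = 25.55 MHz, folds to fs − 39 MHz = 12.1 MHz.
113.3 MHz mod fs = 11.1 MHz.
11.1 MHz ≤ fs/2 = 25.55 MHz, appears at 11.1 MHz.
164.4 MHz mod fs = 11.1 MHz.
11.1 MHz ≤ fs/2 = 25.55 MHz, appears at 11.1 MHz.
113.3 MHz and 164.4 MHz both map to 11.1 MHz.

113.3 MHz, 164.4 MHz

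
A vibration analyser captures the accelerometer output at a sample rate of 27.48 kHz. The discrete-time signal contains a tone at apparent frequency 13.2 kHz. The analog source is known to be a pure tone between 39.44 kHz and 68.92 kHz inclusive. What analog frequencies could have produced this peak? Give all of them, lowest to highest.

40.68 kHz, 41.76 kHz, 68.16 kHz

Frequencies that alias to 13.2 kHz are k·fs ± 13.2 kHz for integer k ≥ 0.
k=0: 13.2 kHz.
k=1: 14.28 kHz, 40.68 kHz.
k=2: 41.76 kHz, 68.16 kHz.
k=3: 69.24 kHz, 95.64 kHz.
Within [39.44 kHz, 68.92 kHz]: 40.68 kHz, 41.76 kHz, 68.16 kHz.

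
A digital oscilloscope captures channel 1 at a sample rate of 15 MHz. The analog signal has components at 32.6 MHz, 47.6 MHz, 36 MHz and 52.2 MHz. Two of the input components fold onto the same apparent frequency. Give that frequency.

2.6 MHz

fs/2 = 7.5 MHz.
32.6 MHz mod fs = 2.6 MHz.
2.6 MHz ≤ fs/2 = 7.5 MHz, appears at 2.6 MHz.
47.6 MHz mod fs = 2.6 MHz.
2.6 MHz ≤ fs/2 = 7.5 MHz, appears at 2.6 MHz.
36 MHz mod fs = 6 MHz.
6 MHz ≤ fs/2 = 7.5 MHz, appears at 6 MHz.
52.2 MHz mod fs = 7.2 MHz.
7.2 MHz ≤ fs/2 = 7.5 MHz, appears at 7.2 MHz.
32.6 MHz and 47.6 MHz both map to 2.6 MHz.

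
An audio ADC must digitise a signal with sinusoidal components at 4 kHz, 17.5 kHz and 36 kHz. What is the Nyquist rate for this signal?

Highest-frequency component: 36 kHz.
Nyquist rate = 2 × 36 kHz = 72 kHz.

72 kHz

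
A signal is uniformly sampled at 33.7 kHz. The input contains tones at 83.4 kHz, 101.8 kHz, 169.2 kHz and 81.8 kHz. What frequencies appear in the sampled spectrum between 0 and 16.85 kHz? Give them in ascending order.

fs/2 = 16.85 kHz.
83.4 kHz mod fs = 16 kHz.
16 kHz ≤ fs/2 = 16.85 kHz, appears at 16 kHz.
101.8 kHz mod fs = 0.7 kHz.
0.7 kHz ≤ fs/2 = 16.85 kHz, appears at 0.7 kHz.
169.2 kHz mod fs = 0.7 kHz.
0.7 kHz ≤ fs/2 = 16.85 kHz, appears at 0.7 kHz.
81.8 kHz mod fs = 14.4 kHz.
14.4 kHz ≤ fs/2 = 16.85 kHz, appears at 14.4 kHz.
Distinct values: {0.7 kHz, 14.4 kHz, 16 kHz}.

0.7 kHz, 14.4 kHz, 16 kHz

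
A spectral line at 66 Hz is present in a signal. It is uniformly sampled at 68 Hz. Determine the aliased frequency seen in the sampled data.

2 Hz

66 Hz > fs/2 = 34 Hz, folds to fs − 66 Hz = 2 Hz.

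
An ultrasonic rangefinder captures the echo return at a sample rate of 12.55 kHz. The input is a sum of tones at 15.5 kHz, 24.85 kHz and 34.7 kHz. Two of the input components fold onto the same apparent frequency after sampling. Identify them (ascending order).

fs/2 = 6.275 kHz.
15.5 kHz mod fs = 2.95 kHz.
2.95 kHz ≤ fs/2 = 6.275 kHz, appears at 2.95 kHz.
24.85 kHz mod fs = 12.3 kHz.
12.3 kHz > fs/2 = 6.275 kHz, folds to fs − 12.3 kHz = 0.25 kHz.
34.7 kHz mod fs = 9.6 kHz.
9.6 kHz > fs/2 = 6.275 kHz, folds to fs − 9.6 kHz = 2.95 kHz.
15.5 kHz and 34.7 kHz both map to 2.95 kHz.

15.5 kHz, 34.7 kHz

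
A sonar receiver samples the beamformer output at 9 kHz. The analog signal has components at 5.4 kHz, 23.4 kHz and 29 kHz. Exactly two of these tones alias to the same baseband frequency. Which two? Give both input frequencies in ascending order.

5.4 kHz, 23.4 kHz

fs/2 = 4.5 kHz.
5.4 kHz > fs/2 = 4.5 kHz, folds to fs − 5.4 kHz = 3.6 kHz.
23.4 kHz mod fs = 5.4 kHz.
5.4 kHz > fs/2 = 4.5 kHz, folds to fs − 5.4 kHz = 3.6 kHz.
29 kHz mod fs = 2 kHz.
2 kHz ≤ fs/2 = 4.5 kHz, appears at 2 kHz.
5.4 kHz and 23.4 kHz both map to 3.6 kHz.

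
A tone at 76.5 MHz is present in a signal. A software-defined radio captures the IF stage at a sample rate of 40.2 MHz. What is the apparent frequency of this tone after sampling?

76.5 MHz mod fs = 36.3 MHz.
36.3 MHz > fs/2 = 20.1 MHz, folds to fs − 36.3 MHz = 3.9 MHz.

3.9 MHz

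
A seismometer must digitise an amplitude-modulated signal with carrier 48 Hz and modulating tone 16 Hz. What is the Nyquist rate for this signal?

AM sidebands sit at fc ± fm = 32 Hz and 64 Hz.
Highest-frequency component: 64 Hz.
Nyquist rate = 2 × 64 Hz = 128 Hz.

128 Hz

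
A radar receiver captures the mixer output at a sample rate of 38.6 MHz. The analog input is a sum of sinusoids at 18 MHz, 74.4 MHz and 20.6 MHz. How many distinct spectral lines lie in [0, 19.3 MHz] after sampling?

fs/2 = 19.3 MHz.
18 MHz ≤ fs/2 = 19.3 MHz, passes unchanged.
74.4 MHz mod fs = 35.8 MHz.
35.8 MHz > fs/2 = 19.3 MHz, folds to fs − 35.8 MHz = 2.8 MHz.
20.6 MHz > fs/2 = 19.3 MHz, folds to fs − 20.6 MHz = 18 MHz.
Distinct values: {2.8 MHz, 18 MHz} → 2.

2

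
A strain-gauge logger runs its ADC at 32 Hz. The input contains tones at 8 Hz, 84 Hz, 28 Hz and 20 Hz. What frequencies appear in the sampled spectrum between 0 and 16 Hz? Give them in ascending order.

fs/2 = 16 Hz.
8 Hz ≤ fs/2 = 16 Hz, passes unchanged.
84 Hz mod fs = 20 Hz.
20 Hz > fs/2 = 16 Hz, folds to fs − 20 Hz = 12 Hz.
28 Hz > fs/2 = 16 Hz, folds to fs − 28 Hz = 4 Hz.
20 Hz > fs/2 = 16 Hz, folds to fs − 20 Hz = 12 Hz.
Distinct values: {4 Hz, 8 Hz, 12 Hz}.

4 Hz, 8 Hz, 12 Hz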